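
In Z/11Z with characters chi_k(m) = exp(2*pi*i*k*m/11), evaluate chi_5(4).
chi_5(4) = zeta_11^20 = exp(-4*I*pi/11)

Working: chi_5(4) = zeta_11^(5*4) = zeta_11^20. Since zeta_11^11 = 1, this equals zeta_11^9 = exp(2*pi*i*9/11) = exp(-4*I*pi/11).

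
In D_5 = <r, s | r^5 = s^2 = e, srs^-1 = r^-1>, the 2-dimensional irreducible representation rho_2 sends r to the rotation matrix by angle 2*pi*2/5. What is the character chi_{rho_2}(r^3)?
chi_{rho_2}(r^3) = 2*cos(2*pi*2*3/5) = -1/2 + sqrt(5)/2

rho_2(r^3) is rotation by angle 2*pi*2*3/5, whose trace is 2*cos(2*pi*2*3/5) = -1/2 + sqrt(5)/2.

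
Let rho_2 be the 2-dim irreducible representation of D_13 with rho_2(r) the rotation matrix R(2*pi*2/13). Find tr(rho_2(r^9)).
chi_{rho_2}(r^9) = 2*cos(2*pi*2*9/13) = -2*cos(3*pi/13)

Proof sketch: rho_2(r^9) is rotation by angle 2*pi*2*9/13, whose trace is 2*cos(2*pi*2*9/13) = -2*cos(3*pi/13).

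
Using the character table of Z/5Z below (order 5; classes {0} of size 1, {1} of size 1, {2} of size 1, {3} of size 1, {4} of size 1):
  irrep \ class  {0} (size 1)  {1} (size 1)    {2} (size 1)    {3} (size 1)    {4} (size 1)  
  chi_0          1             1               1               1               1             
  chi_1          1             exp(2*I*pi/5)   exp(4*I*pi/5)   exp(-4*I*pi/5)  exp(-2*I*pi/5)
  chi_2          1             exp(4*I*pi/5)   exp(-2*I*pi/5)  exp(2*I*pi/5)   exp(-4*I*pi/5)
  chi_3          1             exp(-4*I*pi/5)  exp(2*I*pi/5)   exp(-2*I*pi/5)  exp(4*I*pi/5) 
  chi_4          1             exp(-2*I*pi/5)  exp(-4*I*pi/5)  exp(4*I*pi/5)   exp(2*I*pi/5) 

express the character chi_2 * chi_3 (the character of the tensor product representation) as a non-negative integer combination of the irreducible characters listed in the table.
chi_2 tensor chi_3 = chi_0 (all other irreducibles have multiplicity 0).

Derivation: The character of a tensor product is the pointwise product (chi_2 * chi_3)(C) = chi_2(C) * chi_3(C):
  {0}: (1)*(1), {1}: (exp(4*I*pi/5))*(exp(-4*I*pi/5)), {2}: (exp(-2*I*pi/5))*(exp(2*I*pi/5)), {3}: (exp(2*I*pi/5))*(exp(-2*I*pi/5)), {4}: (exp(-4*I*pi/5))*(exp(4*I*pi/5))
so (chi_2 * chi_3) takes values
  {0} -> 1, {1} -> 1, {2} -> 1, {3} -> 1, {4} -> 1.
Now take the inner product of this character with each irreducible chi from the table, <chi_2*chi_3, chi> = (1/5) sum_C |C| (chi_2*chi_3)(C) conj(chi(C)):
  <chi_2*chi_3, chi_0> = (1/5)[1*(1)*conj(1) + 1*(1)*conj(1) + 1*(1)*conj(1) + 1*(1)*conj(1) + 1*(1)*conj(1)]
      = (1/5)[(1) + (1) + (1) + (1) + (1)] = 5/5 = 1
  <chi_2*chi_3, chi_1> = (1/5)[1*(1)*conj(1) + 1*(1)*conj(exp(2*I*pi/5)) + 1*(1)*conj(exp(4*I*pi/5)) + 1*(1)*conj(exp(-4*I*pi/5)) + 1*(1)*conj(exp(-2*I*pi/5))]
      = (1/5)[(1) + (exp(-2*I*pi/5)) + (exp(-4*I*pi/5)) + (exp(4*I*pi/5)) + (exp(2*I*pi/5))] = 0/5 = 0
  <chi_2*chi_3, chi_2> = (1/5)[1*(1)*conj(1) + 1*(1)*conj(exp(4*I*pi/5)) + 1*(1)*conj(exp(-2*I*pi/5)) + 1*(1)*conj(exp(2*I*pi/5)) + 1*(1)*conj(exp(-4*I*pi/5))]
      = (1/5)[(1) + (exp(-4*I*pi/5)) + (exp(2*I*pi/5)) + (exp(-2*I*pi/5)) + (exp(4*I*pi/5))] = 0/5 = 0
  <chi_2*chi_3, chi_3> = (1/5)[1*(1)*conj(1) + 1*(1)*conj(exp(-4*I*pi/5)) + 1*(1)*conj(exp(2*I*pi/5)) + 1*(1)*conj(exp(-2*I*pi/5)) + 1*(1)*conj(exp(4*I*pi/5))]
      = (1/5)[(1) + (exp(4*I*pi/5)) + (exp(-2*I*pi/5)) + (exp(2*I*pi/5)) + (exp(-4*I*pi/5))] = 0/5 = 0
  <chi_2*chi_3, chi_4> = (1/5)[1*(1)*conj(1) + 1*(1)*conj(exp(-2*I*pi/5)) + 1*(1)*conj(exp(-4*I*pi/5)) + 1*(1)*conj(exp(4*I*pi/5)) + 1*(1)*conj(exp(2*I*pi/5))]
      = (1/5)[(1) + (exp(2*I*pi/5)) + (exp(4*I*pi/5)) + (exp(-4*I*pi/5)) + (exp(-2*I*pi/5))] = 0/5 = 0
(Exp terms are combined using exp(i*s)*conj(exp(i*t)) = exp(i*(s-t)), and sums of them are collapsed using the identity that for every m > 1 the m distinct m-th roots of unity sum to 0, e.g. 1 + exp(2*I*pi/3) + exp(-2*I*pi/3) = 0.)
Hence the multiplicities are chi_0: 1. Dimension check: dim(chi_2)*dim(chi_3) = 1*1 = 1 and sum (mult * dim) = 1*1 = 1.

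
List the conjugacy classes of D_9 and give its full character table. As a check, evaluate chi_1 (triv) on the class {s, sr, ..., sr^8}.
Conjugacy classes: {e} of size 1, {r^1, r^8} of size 2, {r^2, r^7} of size 2, {r^3, r^6} of size 2, {r^4, r^5} of size 2, {s, sr, ..., sr^8} of size 9.
Character table:
  irrep \ class              {e} (size 1)  {r^1, r^8} (size 2)  {r^2, r^7} (size 2)  {r^3, r^6} (size 2)  {r^4, r^5} (size 2)  {s, sr, ..., sr^8} (size 9)
  chi_1 (triv)               1             1                    1                    1                    1                    1                          
  chi_2 (sign: r->1, s->-1)  1             1                    1                    1                    1                    -1                         
  chi_3 (2d, j=1)            2             2*cos(2*pi/9)        2*cos(4*pi/9)        -1                   -2*cos(pi/9)         0                          
  chi_4 (2d, j=2)            2             2*cos(4*pi/9)        -2*cos(pi/9)         -1                   2*cos(2*pi/9)        0                          
  chi_5 (2d, j=3)            2             -1                   -1                   2                    -1                   0                          
  chi_6 (2d, j=4)            2             -2*cos(pi/9)         2*cos(2*pi/9)        -1                   2*cos(4*pi/9)        0                          

Spot check: chi_1 (triv) on {s, sr, ..., sr^8} = 1.

Solution. D_9 has order 2*9 = 18 with 6 conjugacy classes, hence 6 irreducibles. Sum of squared dims 1 + 1 + 4 + 4 + 4 + 4 = 18 = |G|. Linear characters come from the abelianisation; the 2-dimensional irreps have character r^k -> 2*cos(2*pi*j*k/9), reflections -> 0.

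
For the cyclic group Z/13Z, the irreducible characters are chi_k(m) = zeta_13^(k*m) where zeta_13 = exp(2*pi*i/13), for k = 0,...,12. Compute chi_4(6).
chi_4(6) = zeta_13^24 = exp(-4*I*pi/13)

Working: chi_4(6) = zeta_13^(4*6) = zeta_13^24. Since zeta_13^13 = 1, this equals zeta_13^11 = exp(2*pi*i*11/13) = exp(-4*I*pi/13).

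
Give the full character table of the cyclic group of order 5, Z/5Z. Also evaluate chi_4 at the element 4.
Character table of Z/5Z (irreps indexed chi_0,...,chi_4 with chi_k(m) = zeta_5^(k*m), zeta_5 = exp(2*pi*i/5)):
  irrep \ class  {0} (size 1)  {1} (size 1)    {2} (size 1)    {3} (size 1)    {4} (size 1)  
  chi_0          1             1               1               1               1             
  chi_1          1             exp(2*I*pi/5)   exp(4*I*pi/5)   exp(-4*I*pi/5)  exp(-2*I*pi/5)
  chi_2          1             exp(4*I*pi/5)   exp(-2*I*pi/5)  exp(2*I*pi/5)   exp(-4*I*pi/5)
  chi_3          1             exp(-4*I*pi/5)  exp(2*I*pi/5)   exp(-2*I*pi/5)  exp(4*I*pi/5) 
  chi_4          1             exp(-2*I*pi/5)  exp(-4*I*pi/5)  exp(4*I*pi/5)   exp(2*I*pi/5) 

Spot check: chi_4(4) = zeta_5^(4*4) = zeta_5^16 = exp(2*I*pi/5).

Argument: Z/5Z is abelian, so all 5 irreducible complex representations are 1-dimensional. They are given by chi_k(m) = zeta_5^(k*m) for k = 0,...,4. Row orthogonality: sum_m chi_k(m) conj(chi_l(m)) = 5 * [k = l].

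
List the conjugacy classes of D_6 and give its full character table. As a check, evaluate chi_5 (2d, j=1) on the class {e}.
Conjugacy classes: {e} of size 1, {r^3} of size 1, {r^1, r^5} of size 2, {r^2, r^4} of size 2, {s, sr^2, ...} of size 3, {sr, sr^3, ...} of size 3.
Character table:
  irrep \ class              {e} (size 1)  {r^3} (size 1)  {r^1, r^5} (size 2)  {r^2, r^4} (size 2)  {s, sr^2, ...} (size 3)  {sr, sr^3, ...} (size 3)
  chi_1 (triv)               1             1               1                    1                    1                        1                       
  chi_2 (sign: r->1, s->-1)  1             1               1                    1                    -1                       -1                      
  chi_3 (r->-1, s->1)        1             -1              -1                   1                    1                        -1                      
  chi_4 (r->-1, s->-1)       1             -1              -1                   1                    -1                       1                       
  chi_5 (2d, j=1)            2             -2              1                    -1                   0                        0                       
  chi_6 (2d, j=2)            2             2               -1                   -1                   0                        0                       

Spot check: chi_5 (2d, j=1) on {e} = 2.

Justification: D_6 has order 2*6 = 12 with 6 conjugacy classes, hence 6 irreducibles. Sum of squared dims 1 + 1 + 1 + 1 + 4 + 4 = 12 = |G|. Linear characters come from the abelianisation; the 2-dimensional irreps have character r^k -> 2*cos(2*pi*j*k/6), reflections -> 0.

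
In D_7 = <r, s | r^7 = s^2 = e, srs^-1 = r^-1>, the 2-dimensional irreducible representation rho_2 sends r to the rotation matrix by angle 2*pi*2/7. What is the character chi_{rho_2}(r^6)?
chi_{rho_2}(r^6) = 2*cos(2*pi*2*6/7) = -2*cos(3*pi/7)

Reasoning: rho_2(r^6) is rotation by angle 2*pi*2*6/7, whose trace is 2*cos(2*pi*2*6/7) = -2*cos(3*pi/7).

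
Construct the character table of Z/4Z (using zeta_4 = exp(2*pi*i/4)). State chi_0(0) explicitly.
Character table of Z/4Z (irreps indexed chi_0,...,chi_3 with chi_k(m) = zeta_4^(k*m), zeta_4 = exp(2*pi*i/4)):
  irrep \ class  {0} (size 1)  {1} (size 1)  {2} (size 1)  {3} (size 1)
  chi_0          1             1             1             1           
  chi_1          1             I             -1            -I          
  chi_2          1             -1            1             -1          
  chi_3          1             -I            -1            I           

Spot check: chi_0(0) = zeta_4^(0*0) = zeta_4^0 = 1.

Z/4Z is abelian, so all 4 irreducible complex representations are 1-dimensional. They are given by chi_k(m) = zeta_4^(k*m) for k = 0,...,3. Row orthogonality: sum_m chi_k(m) conj(chi_l(m)) = 4 * [k = l].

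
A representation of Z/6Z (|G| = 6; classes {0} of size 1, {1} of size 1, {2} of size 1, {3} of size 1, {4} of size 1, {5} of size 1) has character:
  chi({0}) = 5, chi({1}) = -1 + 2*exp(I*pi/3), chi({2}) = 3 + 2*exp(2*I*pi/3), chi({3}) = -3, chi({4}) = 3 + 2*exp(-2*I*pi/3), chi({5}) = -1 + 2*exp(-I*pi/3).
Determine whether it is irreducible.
Not irreducible (reducible): <chi, chi> = 9 > 1.

Why: <chi, chi> = (1/|G|) sum_C |C| * |chi(C)|^2 = (1/6)[1*|5|^2 + 1*|-1 + 2*exp(I*pi/3)|^2 + 1*|3 + 2*exp(2*I*pi/3)|^2 + 1*|-3|^2 + 1*|3 + 2*exp(-2*I*pi/3)|^2 + 1*|-1 + 2*exp(-I*pi/3)|^2]
  = (1/6)[(25) + (3) + (7) + (9) + (7) + (3)] = 54/6 = 9.
(Exp terms are combined using exp(i*s)*conj(exp(i*t)) = exp(i*(s-t)), and sums of them are collapsed using the identity that for every m > 1 the m distinct m-th roots of unity sum to 0, e.g. 1 + exp(2*I*pi/3) + exp(-2*I*pi/3) = 0.)
A character is irreducible iff <chi, chi> = 1, so this representation is reducible.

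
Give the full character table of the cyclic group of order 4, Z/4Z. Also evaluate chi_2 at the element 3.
Character table of Z/4Z (irreps indexed chi_0,...,chi_3 with chi_k(m) = zeta_4^(k*m), zeta_4 = exp(2*pi*i/4)):
  irrep \ class  {0} (size 1)  {1} (size 1)  {2} (size 1)  {3} (size 1)
  chi_0          1             1             1             1           
  chi_1          1             I             -1            -I          
  chi_2          1             -1            1             -1          
  chi_3          1             -I            -1            I           

Spot check: chi_2(3) = zeta_4^(2*3) = zeta_4^6 = -1.

Explanation: Z/4Z is abelian, so all 4 irreducible complex representations are 1-dimensional. They are given by chi_k(m) = zeta_4^(k*m) for k = 0,...,3. Row orthogonality: sum_m chi_k(m) conj(chi_l(m)) = 4 * [k = l].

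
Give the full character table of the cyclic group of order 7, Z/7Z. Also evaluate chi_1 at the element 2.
Character table of Z/7Z (irreps indexed chi_0,...,chi_6 with chi_k(m) = zeta_7^(k*m), zeta_7 = exp(2*pi*i/7)):
  irrep \ class  {0} (size 1)  {1} (size 1)    {2} (size 1)    {3} (size 1)    {4} (size 1)    {5} (size 1)    {6} (size 1)  
  chi_0          1             1               1               1               1               1               1             
  chi_1          1             exp(2*I*pi/7)   exp(4*I*pi/7)   exp(6*I*pi/7)   exp(-6*I*pi/7)  exp(-4*I*pi/7)  exp(-2*I*pi/7)
  chi_2          1             exp(4*I*pi/7)   exp(-6*I*pi/7)  exp(-2*I*pi/7)  exp(2*I*pi/7)   exp(6*I*pi/7)   exp(-4*I*pi/7)
  chi_3          1             exp(6*I*pi/7)   exp(-2*I*pi/7)  exp(4*I*pi/7)   exp(-4*I*pi/7)  exp(2*I*pi/7)   exp(-6*I*pi/7)
  chi_4          1             exp(-6*I*pi/7)  exp(2*I*pi/7)   exp(-4*I*pi/7)  exp(4*I*pi/7)   exp(-2*I*pi/7)  exp(6*I*pi/7) 
  chi_5          1             exp(-4*I*pi/7)  exp(6*I*pi/7)   exp(2*I*pi/7)   exp(-2*I*pi/7)  exp(-6*I*pi/7)  exp(4*I*pi/7) 
  chi_6          1             exp(-2*I*pi/7)  exp(-4*I*pi/7)  exp(-6*I*pi/7)  exp(6*I*pi/7)   exp(4*I*pi/7)   exp(2*I*pi/7) 

Spot check: chi_1(2) = zeta_7^(1*2) = zeta_7^2 = exp(4*I*pi/7).

Proof sketch: Z/7Z is abelian, so all 7 irreducible complex representations are 1-dimensional. They are given by chi_k(m) = zeta_7^(k*m) for k = 0,...,6. Row orthogonality: sum_m chi_k(m) conj(chi_l(m)) = 7 * [k = l].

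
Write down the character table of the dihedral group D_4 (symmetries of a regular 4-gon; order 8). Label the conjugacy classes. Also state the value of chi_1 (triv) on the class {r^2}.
Conjugacy classes: {e} of size 1, {r^2} of size 1, {r^1, r^3} of size 2, {s, sr^2, ...} of size 2, {sr, sr^3, ...} of size 2.
Character table:
  irrep \ class              {e} (size 1)  {r^2} (size 1)  {r^1, r^3} (size 2)  {s, sr^2, ...} (size 2)  {sr, sr^3, ...} (size 2)
  chi_1 (triv)               1             1               1                    1                        1                       
  chi_2 (sign: r->1, s->-1)  1             1               1                    -1                       -1                      
  chi_3 (r->-1, s->1)        1             1               -1                   1                        -1                      
  chi_4 (r->-1, s->-1)       1             1               -1                   -1                       1                       
  chi_5 (2d, j=1)            2             -2              0                    0                        0                       

Spot check: chi_1 (triv) on {r^2} = 1.

Details: D_4 has order 2*4 = 8 with 5 conjugacy classes, hence 5 irreducibles. Sum of squared dims 1 + 1 + 1 + 1 + 4 = 8 = |G|. Linear characters come from the abelianisation; the 2-dimensional irreps have character r^k -> 2*cos(2*pi*j*k/4), reflections -> 0.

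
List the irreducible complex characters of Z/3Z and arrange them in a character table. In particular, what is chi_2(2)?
Character table of Z/3Z (irreps indexed chi_0,...,chi_2 with chi_k(m) = zeta_3^(k*m), zeta_3 = exp(2*pi*i/3)):
  irrep \ class  {0} (size 1)  {1} (size 1)    {2} (size 1)  
  chi_0          1             1               1             
  chi_1          1             exp(2*I*pi/3)   exp(-2*I*pi/3)
  chi_2          1             exp(-2*I*pi/3)  exp(2*I*pi/3) 

Spot check: chi_2(2) = zeta_3^(2*2) = zeta_3^4 = exp(2*I*pi/3).

Explanation: Z/3Z is abelian, so all 3 irreducible complex representations are 1-dimensional. They are given by chi_k(m) = zeta_3^(k*m) for k = 0,...,2. Row orthogonality: sum_m chi_k(m) conj(chi_l(m)) = 3 * [k = l].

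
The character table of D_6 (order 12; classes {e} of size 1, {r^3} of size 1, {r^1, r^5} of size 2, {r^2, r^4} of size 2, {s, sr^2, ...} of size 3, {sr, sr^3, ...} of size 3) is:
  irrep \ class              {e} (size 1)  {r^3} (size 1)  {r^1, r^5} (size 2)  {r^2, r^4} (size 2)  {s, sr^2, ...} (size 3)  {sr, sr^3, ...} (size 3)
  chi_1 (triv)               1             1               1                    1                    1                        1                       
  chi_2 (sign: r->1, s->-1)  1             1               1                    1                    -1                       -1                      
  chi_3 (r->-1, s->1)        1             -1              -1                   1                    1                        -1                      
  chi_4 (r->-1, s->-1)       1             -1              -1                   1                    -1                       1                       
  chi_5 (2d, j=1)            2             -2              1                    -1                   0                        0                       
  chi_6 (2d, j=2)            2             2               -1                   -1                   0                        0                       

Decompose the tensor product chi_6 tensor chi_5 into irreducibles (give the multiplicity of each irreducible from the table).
chi_6 tensor chi_5 = chi_3 + chi_4 + chi_5 (all other irreducibles have multiplicity 0).

Proof sketch: The character of a tensor product is the pointwise product (chi_6 * chi_5)(C) = chi_6(C) * chi_5(C):
  {e}: (2)*(2), {r^3}: (2)*(-2), {r^1, r^5}: (-1)*(1), {r^2, r^4}: (-1)*(-1), {s, sr^2, ...}: (0)*(0), {sr, sr^3, ...}: (0)*(0)
so (chi_6 * chi_5) takes values
  {e} -> 4, {r^3} -> -4, {r^1, r^5} -> -1, {r^2, r^4} -> 1, {s, sr^2, ...} -> 0, {sr, sr^3, ...} -> 0.
Now take the inner product of this character with each irreducible chi from the table, <chi_6*chi_5, chi> = (1/12) sum_C |C| (chi_6*chi_5)(C) conj(chi(C)):
  <chi_6*chi_5, chi_1> = (1/12)[1*(4)*conj(1) + 1*(-4)*conj(1) + 2*(-1)*conj(1) + 2*(1)*conj(1) + 3*(0)*conj(1) + 3*(0)*conj(1)]
      = (1/12)[(4) + (-4) + (-2) + (2) + (0) + (0)] = 0/12 = 0
  <chi_6*chi_5, chi_2> = (1/12)[1*(4)*conj(1) + 1*(-4)*conj(1) + 2*(-1)*conj(1) + 2*(1)*conj(1) + 3*(0)*conj(-1) + 3*(0)*conj(-1)]
      = (1/12)[(4) + (-4) + (-2) + (2) + (0) + (0)] = 0/12 = 0
  <chi_6*chi_5, chi_3> = (1/12)[1*(4)*conj(1) + 1*(-4)*conj(-1) + 2*(-1)*conj(-1) + 2*(1)*conj(1) + 3*(0)*conj(1) + 3*(0)*conj(-1)]
      = (1/12)[(4) + (4) + (2) + (2) + (0) + (0)] = 12/12 = 1
  <chi_6*chi_5, chi_4> = (1/12)[1*(4)*conj(1) + 1*(-4)*conj(-1) + 2*(-1)*conj(-1) + 2*(1)*conj(1) + 3*(0)*conj(-1) + 3*(0)*conj(1)]
      = (1/12)[(4) + (4) + (2) + (2) + (0) + (0)] = 12/12 = 1
  <chi_6*chi_5, chi_5> = (1/12)[1*(4)*conj(2) + 1*(-4)*conj(-2) + 2*(-1)*conj(1) + 2*(1)*conj(-1) + 3*(0)*conj(0) + 3*(0)*conj(0)]
      = (1/12)[(8) + (8) + (-2) + (-2) + (0) + (0)] = 12/12 = 1
  <chi_6*chi_5, chi_6> = (1/12)[1*(4)*conj(2) + 1*(-4)*conj(2) + 2*(-1)*conj(-1) + 2*(1)*conj(-1) + 3*(0)*conj(0) + 3*(0)*conj(0)]
      = (1/12)[(8) + (-8) + (2) + (-2) + (0) + (0)] = 0/12 = 0
Hence the multiplicities are chi_3: 1, chi_4: 1, chi_5: 1. Dimension check: dim(chi_6)*dim(chi_5) = 2*2 = 4 and sum (mult * dim) = 1*1 + 1*1 + 1*2 = 4.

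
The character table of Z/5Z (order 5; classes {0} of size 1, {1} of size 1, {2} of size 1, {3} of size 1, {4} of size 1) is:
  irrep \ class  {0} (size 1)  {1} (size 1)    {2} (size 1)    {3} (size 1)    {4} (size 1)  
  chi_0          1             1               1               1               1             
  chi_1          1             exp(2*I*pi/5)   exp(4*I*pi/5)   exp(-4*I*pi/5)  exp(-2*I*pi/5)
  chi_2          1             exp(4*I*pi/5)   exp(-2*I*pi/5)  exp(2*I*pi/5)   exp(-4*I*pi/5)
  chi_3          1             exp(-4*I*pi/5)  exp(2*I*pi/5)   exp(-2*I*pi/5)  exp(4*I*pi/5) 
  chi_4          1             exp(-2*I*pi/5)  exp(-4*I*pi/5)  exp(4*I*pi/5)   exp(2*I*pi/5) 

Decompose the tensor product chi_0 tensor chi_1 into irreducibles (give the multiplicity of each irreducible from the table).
chi_0 tensor chi_1 = chi_1 (all other irreducibles have multiplicity 0).

Argument: The character of a tensor product is the pointwise product (chi_0 * chi_1)(C) = chi_0(C) * chi_1(C):
  {0}: (1)*(1), {1}: (1)*(exp(2*I*pi/5)), {2}: (1)*(exp(4*I*pi/5)), {3}: (1)*(exp(-4*I*pi/5)), {4}: (1)*(exp(-2*I*pi/5))
so (chi_0 * chi_1) takes values
  {0} -> 1, {1} -> exp(2*I*pi/5), {2} -> exp(4*I*pi/5), {3} -> exp(-4*I*pi/5), {4} -> exp(-2*I*pi/5).
Now take the inner product of this character with each irreducible chi from the table, <chi_0*chi_1, chi> = (1/5) sum_C |C| (chi_0*chi_1)(C) conj(chi(C)):
  <chi_0*chi_1, chi_0> = (1/5)[1*(1)*conj(1) + 1*(exp(2*I*pi/5))*conj(1) + 1*(exp(4*I*pi/5))*conj(1) + 1*(exp(-4*I*pi/5))*conj(1) + 1*(exp(-2*I*pi/5))*conj(1)]
      = (1/5)[(1) + (exp(2*I*pi/5)) + (exp(4*I*pi/5)) + (exp(-4*I*pi/5)) + (exp(-2*I*pi/5))] = 0/5 = 0
  <chi_0*chi_1, chi_1> = (1/5)[1*(1)*conj(1) + 1*(exp(2*I*pi/5))*conj(exp(2*I*pi/5)) + 1*(exp(4*I*pi/5))*conj(exp(4*I*pi/5)) + 1*(exp(-4*I*pi/5))*conj(exp(-4*I*pi/5)) + 1*(exp(-2*I*pi/5))*conj(exp(-2*I*pi/5))]
      = (1/5)[(1) + (1) + (1) + (1) + (1)] = 5/5 = 1
  <chi_0*chi_1, chi_2> = (1/5)[1*(1)*conj(1) + 1*(exp(2*I*pi/5))*conj(exp(4*I*pi/5)) + 1*(exp(4*I*pi/5))*conj(exp(-2*I*pi/5)) + 1*(exp(-4*I*pi/5))*conj(exp(2*I*pi/5)) + 1*(exp(-2*I*pi/5))*conj(exp(-4*I*pi/5))]
      = (1/5)[(1) + (exp(-2*I*pi/5)) + (exp(-4*I*pi/5)) + (exp(4*I*pi/5)) + (exp(2*I*pi/5))] = 0/5 = 0
  <chi_0*chi_1, chi_3> = (1/5)[1*(1)*conj(1) + 1*(exp(2*I*pi/5))*conj(exp(-4*I*pi/5)) + 1*(exp(4*I*pi/5))*conj(exp(2*I*pi/5)) + 1*(exp(-4*I*pi/5))*conj(exp(-2*I*pi/5)) + 1*(exp(-2*I*pi/5))*conj(exp(4*I*pi/5))]
      = (1/5)[(1) + (exp(-4*I*pi/5)) + (exp(2*I*pi/5)) + (exp(-2*I*pi/5)) + (exp(4*I*pi/5))] = 0/5 = 0
  <chi_0*chi_1, chi_4> = (1/5)[1*(1)*conj(1) + 1*(exp(2*I*pi/5))*conj(exp(-2*I*pi/5)) + 1*(exp(4*I*pi/5))*conj(exp(-4*I*pi/5)) + 1*(exp(-4*I*pi/5))*conj(exp(4*I*pi/5)) + 1*(exp(-2*I*pi/5))*conj(exp(2*I*pi/5))]
      = (1/5)[(1) + (exp(4*I*pi/5)) + (exp(-2*I*pi/5)) + (exp(2*I*pi/5)) + (exp(-4*I*pi/5))] = 0/5 = 0
(Exp terms are combined using exp(i*s)*conj(exp(i*t)) = exp(i*(s-t)), and sums of them are collapsed using the identity that for every m > 1 the m distinct m-th roots of unity sum to 0, e.g. 1 + exp(2*I*pi/3) + exp(-2*I*pi/3) = 0.)
Hence the multiplicities are chi_1: 1. Dimension check: dim(chi_0)*dim(chi_1) = 1*1 = 1 and sum (mult * dim) = 1*1 = 1.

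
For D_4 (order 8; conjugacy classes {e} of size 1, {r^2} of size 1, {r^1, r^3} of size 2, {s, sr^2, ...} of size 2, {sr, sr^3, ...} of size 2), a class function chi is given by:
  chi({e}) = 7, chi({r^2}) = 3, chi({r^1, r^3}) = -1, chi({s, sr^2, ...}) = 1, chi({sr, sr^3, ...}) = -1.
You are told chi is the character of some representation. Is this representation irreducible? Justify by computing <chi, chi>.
Not irreducible (reducible): <chi, chi> = 8 > 1.

<chi, chi> = (1/|G|) sum_C |C| * |chi(C)|^2 = (1/8)[1*|7|^2 + 1*|3|^2 + 2*|-1|^2 + 2*|1|^2 + 2*|-1|^2]
  = (1/8)[(49) + (9) + (2) + (2) + (2)] = 64/8 = 8.
A character is irreducible iff <chi, chi> = 1, so this representation is reducible.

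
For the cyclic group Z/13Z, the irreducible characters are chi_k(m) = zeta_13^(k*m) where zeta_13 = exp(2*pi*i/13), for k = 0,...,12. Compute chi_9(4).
chi_9(4) = zeta_13^36 = exp(-6*I*pi/13)

Derivation: chi_9(4) = zeta_13^(9*4) = zeta_13^36. Since zeta_13^13 = 1, this equals zeta_13^10 = exp(2*pi*i*10/13) = exp(-6*I*pi/13).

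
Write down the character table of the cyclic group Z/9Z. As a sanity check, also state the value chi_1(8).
Character table of Z/9Z (irreps indexed chi_0,...,chi_8 with chi_k(m) = zeta_9^(k*m), zeta_9 = exp(2*pi*i/9)):
  irrep \ class  {0} (size 1)  {1} (size 1)    {2} (size 1)    {3} (size 1)    {4} (size 1)    {5} (size 1)    {6} (size 1)    {7} (size 1)    {8} (size 1)  
  chi_0          1             1               1               1               1               1               1               1               1             
  chi_1          1             exp(2*I*pi/9)   exp(4*I*pi/9)   exp(2*I*pi/3)   exp(8*I*pi/9)   exp(-8*I*pi/9)  exp(-2*I*pi/3)  exp(-4*I*pi/9)  exp(-2*I*pi/9)
  chi_2          1             exp(4*I*pi/9)   exp(8*I*pi/9)   exp(-2*I*pi/3)  exp(-2*I*pi/9)  exp(2*I*pi/9)   exp(2*I*pi/3)   exp(-8*I*pi/9)  exp(-4*I*pi/9)
  chi_3          1             exp(2*I*pi/3)   exp(-2*I*pi/3)  1               exp(2*I*pi/3)   exp(-2*I*pi/3)  1               exp(2*I*pi/3)   exp(-2*I*pi/3)
  chi_4          1             exp(8*I*pi/9)   exp(-2*I*pi/9)  exp(2*I*pi/3)   exp(-4*I*pi/9)  exp(4*I*pi/9)   exp(-2*I*pi/3)  exp(2*I*pi/9)   exp(-8*I*pi/9)
  chi_5          1             exp(-8*I*pi/9)  exp(2*I*pi/9)   exp(-2*I*pi/3)  exp(4*I*pi/9)   exp(-4*I*pi/9)  exp(2*I*pi/3)   exp(-2*I*pi/9)  exp(8*I*pi/9) 
  chi_6          1             exp(-2*I*pi/3)  exp(2*I*pi/3)   1               exp(-2*I*pi/3)  exp(2*I*pi/3)   1               exp(-2*I*pi/3)  exp(2*I*pi/3) 
  chi_7          1             exp(-4*I*pi/9)  exp(-8*I*pi/9)  exp(2*I*pi/3)   exp(2*I*pi/9)   exp(-2*I*pi/9)  exp(-2*I*pi/3)  exp(8*I*pi/9)   exp(4*I*pi/9) 
  chi_8          1             exp(-2*I*pi/9)  exp(-4*I*pi/9)  exp(-2*I*pi/3)  exp(-8*I*pi/9)  exp(8*I*pi/9)   exp(2*I*pi/3)   exp(4*I*pi/9)   exp(2*I*pi/9) 

Spot check: chi_1(8) = zeta_9^(1*8) = zeta_9^8 = exp(-2*I*pi/9).

Proof sketch: Z/9Z is abelian, so all 9 irreducible complex representations are 1-dimensional. They are given by chi_k(m) = zeta_9^(k*m) for k = 0,...,8. Row orthogonality: sum_m chi_k(m) conj(chi_l(m)) = 9 * [k = l].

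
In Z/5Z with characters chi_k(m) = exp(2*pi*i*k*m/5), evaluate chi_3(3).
chi_3(3) = zeta_5^9 = exp(-2*I*pi/5)

Derivation: chi_3(3) = zeta_5^(3*3) = zeta_5^9. Since zeta_5^5 = 1, this equals zeta_5^4 = exp(2*pi*i*4/5) = exp(-2*I*pi/5).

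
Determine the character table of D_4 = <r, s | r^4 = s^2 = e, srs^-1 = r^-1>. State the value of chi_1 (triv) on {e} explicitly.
Conjugacy classes: {e} of size 1, {r^2} of size 1, {r^1, r^3} of size 2, {s, sr^2, ...} of size 2, {sr, sr^3, ...} of size 2.
Character table:
  irrep \ class              {e} (size 1)  {r^2} (size 1)  {r^1, r^3} (size 2)  {s, sr^2, ...} (size 2)  {sr, sr^3, ...} (size 2)
  chi_1 (triv)               1             1               1                    1                        1                       
  chi_2 (sign: r->1, s->-1)  1             1               1                    -1                       -1                      
  chi_3 (r->-1, s->1)        1             1               -1                   1                        -1                      
  chi_4 (r->-1, s->-1)       1             1               -1                   -1                       1                       
  chi_5 (2d, j=1)            2             -2              0                    0                        0                       

Spot check: chi_1 (triv) on {e} = 1.

Explanation: D_4 has order 2*4 = 8 with 5 conjugacy classes, hence 5 irreducibles. Sum of squared dims 1 + 1 + 1 + 1 + 4 = 8 = |G|. Linear characters come from the abelianisation; the 2-dimensional irreps have character r^k -> 2*cos(2*pi*j*k/4), reflections -> 0.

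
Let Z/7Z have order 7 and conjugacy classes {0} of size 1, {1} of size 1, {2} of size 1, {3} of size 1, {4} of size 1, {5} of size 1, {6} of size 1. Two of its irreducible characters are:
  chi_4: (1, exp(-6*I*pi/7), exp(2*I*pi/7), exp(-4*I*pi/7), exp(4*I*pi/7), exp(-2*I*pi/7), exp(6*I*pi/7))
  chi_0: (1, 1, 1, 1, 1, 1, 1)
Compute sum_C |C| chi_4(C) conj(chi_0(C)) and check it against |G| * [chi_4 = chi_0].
Sum = 0; so <chi_4, chi_0> = 0 (distinct irreducibles are orthogonal).

Argument: Compute term by term over conjugacy classes (|C| * chi_4(C) * conj(chi_0(C))):
  1*(1)*conj(1) + 1*(exp(-6*I*pi/7))*conj(1) + 1*(exp(2*I*pi/7))*conj(1) + 1*(exp(-4*I*pi/7))*conj(1) + 1*(exp(4*I*pi/7))*conj(1) + 1*(exp(-2*I*pi/7))*conj(1) + 1*(exp(6*I*pi/7))*conj(1)
  = (1) + (exp(-6*I*pi/7)) + (exp(2*I*pi/7)) + (exp(-4*I*pi/7)) + (exp(4*I*pi/7)) + (exp(-2*I*pi/7)) + (exp(6*I*pi/7))
  = 0.
(Exp terms are combined using exp(i*s)*conj(exp(i*t)) = exp(i*(s-t)), and sums of them are collapsed using the identity that for every m > 1 the m distinct m-th roots of unity sum to 0, e.g. 1 + exp(2*I*pi/3) + exp(-2*I*pi/3) = 0.)
Dividing by |G| = 7 gives 0/7 = 0, matching the row-orthogonality relation <chi_4, chi_0> = [chi_4 = chi_0].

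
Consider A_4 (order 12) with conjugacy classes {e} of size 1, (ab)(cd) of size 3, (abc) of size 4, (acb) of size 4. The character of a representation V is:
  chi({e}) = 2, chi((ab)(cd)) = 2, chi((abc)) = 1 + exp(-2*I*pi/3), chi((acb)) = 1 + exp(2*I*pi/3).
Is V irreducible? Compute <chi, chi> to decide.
Not irreducible (reducible): <chi, chi> = 2 > 1.

Why: <chi, chi> = (1/|G|) sum_C |C| * |chi(C)|^2 = (1/12)[1*|2|^2 + 3*|2|^2 + 4*|1 + exp(-2*I*pi/3)|^2 + 4*|1 + exp(2*I*pi/3)|^2]
  = (1/12)[(4) + (12) + (4) + (4)] = 24/12 = 2.
(Exp terms are combined using exp(i*s)*conj(exp(i*t)) = exp(i*(s-t)), and sums of them are collapsed using the identity that for every m > 1 the m distinct m-th roots of unity sum to 0, e.g. 1 + exp(2*I*pi/3) + exp(-2*I*pi/3) = 0.)
A character is irreducible iff <chi, chi> = 1, so this representation is reducible.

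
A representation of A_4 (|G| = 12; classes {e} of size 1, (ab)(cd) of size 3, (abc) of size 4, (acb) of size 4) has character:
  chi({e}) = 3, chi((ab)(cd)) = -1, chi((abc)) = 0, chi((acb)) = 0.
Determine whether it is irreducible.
Irreducible: <chi, chi> = 1.

Solution. <chi, chi> = (1/|G|) sum_C |C| * |chi(C)|^2 = (1/12)[1*|3|^2 + 3*|-1|^2 + 4*|0|^2 + 4*|0|^2]
  = (1/12)[(9) + (3) + (0) + (0)] = 12/12 = 1.
(Exp terms are combined using exp(i*s)*conj(exp(i*t)) = exp(i*(s-t)), and sums of them are collapsed using the identity that for every m > 1 the m distinct m-th roots of unity sum to 0, e.g. 1 + exp(2*I*pi/3) + exp(-2*I*pi/3) = 0.)
A character is irreducible iff <chi, chi> = 1, so this representation is irreducible.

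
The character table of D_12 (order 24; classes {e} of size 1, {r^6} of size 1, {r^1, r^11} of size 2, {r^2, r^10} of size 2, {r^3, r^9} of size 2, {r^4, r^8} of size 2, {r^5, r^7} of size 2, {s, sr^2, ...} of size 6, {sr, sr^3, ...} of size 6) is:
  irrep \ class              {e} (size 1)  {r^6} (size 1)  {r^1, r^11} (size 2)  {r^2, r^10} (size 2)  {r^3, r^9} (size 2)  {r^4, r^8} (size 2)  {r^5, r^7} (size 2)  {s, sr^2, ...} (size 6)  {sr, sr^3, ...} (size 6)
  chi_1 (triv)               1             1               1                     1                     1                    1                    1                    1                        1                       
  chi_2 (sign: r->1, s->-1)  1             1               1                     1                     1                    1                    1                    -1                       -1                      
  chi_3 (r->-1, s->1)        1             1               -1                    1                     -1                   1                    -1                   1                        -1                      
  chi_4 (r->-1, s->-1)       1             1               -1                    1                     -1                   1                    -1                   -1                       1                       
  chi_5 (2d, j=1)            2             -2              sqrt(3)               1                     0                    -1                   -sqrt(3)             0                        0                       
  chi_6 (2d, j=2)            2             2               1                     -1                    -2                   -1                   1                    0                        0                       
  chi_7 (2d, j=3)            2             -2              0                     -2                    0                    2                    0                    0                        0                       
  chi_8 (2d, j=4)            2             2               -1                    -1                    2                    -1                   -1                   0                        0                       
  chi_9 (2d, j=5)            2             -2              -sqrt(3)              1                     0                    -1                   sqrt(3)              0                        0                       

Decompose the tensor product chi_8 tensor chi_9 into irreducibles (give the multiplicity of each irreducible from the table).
chi_8 tensor chi_9 = chi_5 + chi_7 (all other irreducibles have multiplicity 0).

Details: The character of a tensor product is the pointwise product (chi_8 * chi_9)(C) = chi_8(C) * chi_9(C):
  {e}: (2)*(2), {r^6}: (2)*(-2), {r^1, r^11}: (-1)*(-sqrt(3)), {r^2, r^10}: (-1)*(1), {r^3, r^9}: (2)*(0), {r^4, r^8}: (-1)*(-1), {r^5, r^7}: (-1)*(sqrt(3)), {s, sr^2, ...}: (0)*(0), {sr, sr^3, ...}: (0)*(0)
so (chi_8 * chi_9) takes values
  {e} -> 4, {r^6} -> -4, {r^1, r^11} -> sqrt(3), {r^2, r^10} -> -1, {r^3, r^9} -> 0, {r^4, r^8} -> 1, {r^5, r^7} -> -sqrt(3), {s, sr^2, ...} -> 0, {sr, sr^3, ...} -> 0.
Now take the inner product of this character with each irreducible chi from the table, <chi_8*chi_9, chi> = (1/24) sum_C |C| (chi_8*chi_9)(C) conj(chi(C)):
  <chi_8*chi_9, chi_1> = (1/24)[1*(4)*conj(1) + 1*(-4)*conj(1) + 2*(sqrt(3))*conj(1) + 2*(-1)*conj(1) + 2*(0)*conj(1) + 2*(1)*conj(1) + 2*(-sqrt(3))*conj(1) + 6*(0)*conj(1) + 6*(0)*conj(1)]
      = (1/24)[(4) + (-4) + (2*sqrt(3)) + (-2) + (0) + (2) + (-2*sqrt(3)) + (0) + (0)] = 0/24 = 0
  <chi_8*chi_9, chi_2> = (1/24)[1*(4)*conj(1) + 1*(-4)*conj(1) + 2*(sqrt(3))*conj(1) + 2*(-1)*conj(1) + 2*(0)*conj(1) + 2*(1)*conj(1) + 2*(-sqrt(3))*conj(1) + 6*(0)*conj(-1) + 6*(0)*conj(-1)]
      = (1/24)[(4) + (-4) + (2*sqrt(3)) + (-2) + (0) + (2) + (-2*sqrt(3)) + (0) + (0)] = 0/24 = 0
  <chi_8*chi_9, chi_3> = (1/24)[1*(4)*conj(1) + 1*(-4)*conj(1) + 2*(sqrt(3))*conj(-1) + 2*(-1)*conj(1) + 2*(0)*conj(-1) + 2*(1)*conj(1) + 2*(-sqrt(3))*conj(-1) + 6*(0)*conj(1) + 6*(0)*conj(-1)]
      = (1/24)[(4) + (-4) + (-2*sqrt(3)) + (-2) + (0) + (2) + (2*sqrt(3)) + (0) + (0)] = 0/24 = 0
  <chi_8*chi_9, chi_4> = (1/24)[1*(4)*conj(1) + 1*(-4)*conj(1) + 2*(sqrt(3))*conj(-1) + 2*(-1)*conj(1) + 2*(0)*conj(-1) + 2*(1)*conj(1) + 2*(-sqrt(3))*conj(-1) + 6*(0)*conj(-1) + 6*(0)*conj(1)]
      = (1/24)[(4) + (-4) + (-2*sqrt(3)) + (-2) + (0) + (2) + (2*sqrt(3)) + (0) + (0)] = 0/24 = 0
  <chi_8*chi_9, chi_5> = (1/24)[1*(4)*conj(2) + 1*(-4)*conj(-2) + 2*(sqrt(3))*conj(sqrt(3)) + 2*(-1)*conj(1) + 2*(0)*conj(0) + 2*(1)*conj(-1) + 2*(-sqrt(3))*conj(-sqrt(3)) + 6*(0)*conj(0) + 6*(0)*conj(0)]
      = (1/24)[(8) + (8) + (6) + (-2) + (0) + (-2) + (6) + (0) + (0)] = 24/24 = 1
  <chi_8*chi_9, chi_6> = (1/24)[1*(4)*conj(2) + 1*(-4)*conj(2) + 2*(sqrt(3))*conj(1) + 2*(-1)*conj(-1) + 2*(0)*conj(-2) + 2*(1)*conj(-1) + 2*(-sqrt(3))*conj(1) + 6*(0)*conj(0) + 6*(0)*conj(0)]
      = (1/24)[(8) + (-8) + (2*sqrt(3)) + (2) + (0) + (-2) + (-2*sqrt(3)) + (0) + (0)] = 0/24 = 0
  <chi_8*chi_9, chi_7> = (1/24)[1*(4)*conj(2) + 1*(-4)*conj(-2) + 2*(sqrt(3))*conj(0) + 2*(-1)*conj(-2) + 2*(0)*conj(0) + 2*(1)*conj(2) + 2*(-sqrt(3))*conj(0) + 6*(0)*conj(0) + 6*(0)*conj(0)]
      = (1/24)[(8) + (8) + (0) + (4) + (0) + (4) + (0) + (0) + (0)] = 24/24 = 1
  <chi_8*chi_9, chi_8> = (1/24)[1*(4)*conj(2) + 1*(-4)*conj(2) + 2*(sqrt(3))*conj(-1) + 2*(-1)*conj(-1) + 2*(0)*conj(2) + 2*(1)*conj(-1) + 2*(-sqrt(3))*conj(-1) + 6*(0)*conj(0) + 6*(0)*conj(0)]
      = (1/24)[(8) + (-8) + (-2*sqrt(3)) + (2) + (0) + (-2) + (2*sqrt(3)) + (0) + (0)] = 0/24 = 0
  <chi_8*chi_9, chi_9> = (1/24)[1*(4)*conj(2) + 1*(-4)*conj(-2) + 2*(sqrt(3))*conj(-sqrt(3)) + 2*(-1)*conj(1) + 2*(0)*conj(0) + 2*(1)*conj(-1) + 2*(-sqrt(3))*conj(sqrt(3)) + 6*(0)*conj(0) + 6*(0)*conj(0)]
      = (1/24)[(8) + (8) + (-6) + (-2) + (0) + (-2) + (-6) + (0) + (0)] = 0/24 = 0
Hence the multiplicities are chi_5: 1, chi_7: 1. Dimension check: dim(chi_8)*dim(chi_9) = 2*2 = 4 and sum (mult * dim) = 1*2 + 1*2 = 4.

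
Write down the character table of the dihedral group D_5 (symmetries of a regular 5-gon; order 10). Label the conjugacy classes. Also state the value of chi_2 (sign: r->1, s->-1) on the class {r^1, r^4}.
Conjugacy classes: {e} of size 1, {r^1, r^4} of size 2, {r^2, r^3} of size 2, {s, sr, ..., sr^4} of size 5.
Character table:
  irrep \ class              {e} (size 1)  {r^1, r^4} (size 2)  {r^2, r^3} (size 2)  {s, sr, ..., sr^4} (size 5)
  chi_1 (triv)               1             1                    1                    1                          
  chi_2 (sign: r->1, s->-1)  1             1                    1                    -1                         
  chi_3 (2d, j=1)            2             -1/2 + sqrt(5)/2     -sqrt(5)/2 - 1/2     0                          
  chi_4 (2d, j=2)            2             -sqrt(5)/2 - 1/2     -1/2 + sqrt(5)/2     0                          

Spot check: chi_2 (sign: r->1, s->-1) on {r^1, r^4} = 1.

Proof sketch: D_5 has order 2*5 = 10 with 4 conjugacy classes, hence 4 irreducibles. Sum of squared dims 1 + 1 + 4 + 4 = 10 = |G|. Linear characters come from the abelianisation; the 2-dimensional irreps have character r^k -> 2*cos(2*pi*j*k/5), reflections -> 0.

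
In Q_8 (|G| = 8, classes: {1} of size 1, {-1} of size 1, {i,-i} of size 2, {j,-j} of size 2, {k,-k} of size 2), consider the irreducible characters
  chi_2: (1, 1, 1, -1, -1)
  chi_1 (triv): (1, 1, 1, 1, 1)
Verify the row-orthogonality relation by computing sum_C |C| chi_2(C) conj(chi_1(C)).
Sum = 0; so <chi_2, chi_1> = 0 (distinct irreducibles are orthogonal).

Working: Compute term by term over conjugacy classes (|C| * chi_2(C) * conj(chi_1(C))):
  1*(1)*conj(1) + 1*(1)*conj(1) + 2*(1)*conj(1) + 2*(-1)*conj(1) + 2*(-1)*conj(1)
  = (1) + (1) + (2) + (-2) + (-2)
  = 0.
Dividing by |G| = 8 gives 0/8 = 0, matching the row-orthogonality relation <chi_2, chi_1> = [chi_2 = chi_1].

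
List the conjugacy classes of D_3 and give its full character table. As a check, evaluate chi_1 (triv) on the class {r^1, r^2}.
Conjugacy classes: {e} of size 1, {r^1, r^2} of size 2, {s, sr, ..., sr^2} of size 3.
Character table:
  irrep \ class              {e} (size 1)  {r^1, r^2} (size 2)  {s, sr, ..., sr^2} (size 3)
  chi_1 (triv)               1             1                    1                          
  chi_2 (sign: r->1, s->-1)  1             1                    -1                         
  chi_3 (2d, j=1)            2             -1                   0                          

Spot check: chi_1 (triv) on {r^1, r^2} = 1.

Solution. D_3 has order 2*3 = 6 with 3 conjugacy classes, hence 3 irreducibles. Sum of squared dims 1 + 1 + 4 = 6 = |G|. Linear characters come from the abelianisation; the 2-dimensional irreps have character r^k -> 2*cos(2*pi*j*k/3), reflections -> 0.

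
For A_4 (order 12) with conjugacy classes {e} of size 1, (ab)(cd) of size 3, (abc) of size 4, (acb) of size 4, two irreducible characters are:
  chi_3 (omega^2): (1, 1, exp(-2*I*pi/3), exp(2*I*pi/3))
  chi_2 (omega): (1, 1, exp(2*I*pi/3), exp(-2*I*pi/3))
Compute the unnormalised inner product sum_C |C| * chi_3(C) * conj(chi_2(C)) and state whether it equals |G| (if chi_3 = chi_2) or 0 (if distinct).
Sum = 0; so <chi_3, chi_2> = 0 (distinct irreducibles are orthogonal).

Explanation: Compute term by term over conjugacy classes (|C| * chi_3(C) * conj(chi_2(C))):
  1*(1)*conj(1) + 3*(1)*conj(1) + 4*(exp(-2*I*pi/3))*conj(exp(2*I*pi/3)) + 4*(exp(2*I*pi/3))*conj(exp(-2*I*pi/3))
  = (1) + (3) + (4*exp(2*I*pi/3)) + (4*exp(-2*I*pi/3))
  = 0.
(Exp terms are combined using exp(i*s)*conj(exp(i*t)) = exp(i*(s-t)), and sums of them are collapsed using the identity that for every m > 1 the m distinct m-th roots of unity sum to 0, e.g. 1 + exp(2*I*pi/3) + exp(-2*I*pi/3) = 0.)
Dividing by |G| = 12 gives 0/12 = 0, matching the row-orthogonality relation <chi_3, chi_2> = [chi_3 = chi_2].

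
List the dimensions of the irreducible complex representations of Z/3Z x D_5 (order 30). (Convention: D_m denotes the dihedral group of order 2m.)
Dimensions: 1, 1, 1, 1, 1, 1, 2, 2, 2, 2, 2, 2

Argument: There are 12 irreducibles (= number of conjugacy classes). Their dimensions d_i satisfy sum d_i^2 = |G| = 30: 1 + 1 + 1 + 1 + 1 + 1 + 4 + 4 + 4 + 4 + 4 + 4 = 30. (For the product with Z/3Z: each of the 3 1-dim characters of Z/3Z tensors with each irrep of D_5, giving 3 copies of each D_5-dimension.)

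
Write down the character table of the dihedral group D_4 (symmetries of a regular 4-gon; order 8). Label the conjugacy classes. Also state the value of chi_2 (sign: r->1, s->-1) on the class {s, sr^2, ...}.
Conjugacy classes: {e} of size 1, {r^2} of size 1, {r^1, r^3} of size 2, {s, sr^2, ...} of size 2, {sr, sr^3, ...} of size 2.
Character table:
  irrep \ class              {e} (size 1)  {r^2} (size 1)  {r^1, r^3} (size 2)  {s, sr^2, ...} (size 2)  {sr, sr^3, ...} (size 2)
  chi_1 (triv)               1             1               1                    1                        1                       
  chi_2 (sign: r->1, s->-1)  1             1               1                    -1                       -1                      
  chi_3 (r->-1, s->1)        1             1               -1                   1                        -1                      
  chi_4 (r->-1, s->-1)       1             1               -1                   -1                       1                       
  chi_5 (2d, j=1)            2             -2              0                    0                        0                       

Spot check: chi_2 (sign: r->1, s->-1) on {s, sr^2, ...} = -1.

Argument: D_4 has order 2*4 = 8 with 5 conjugacy classes, hence 5 irreducibles. Sum of squared dims 1 + 1 + 1 + 1 + 4 = 8 = |G|. Linear characters come from the abelianisation; the 2-dimensional irreps have character r^k -> 2*cos(2*pi*j*k/4), reflections -> 0.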